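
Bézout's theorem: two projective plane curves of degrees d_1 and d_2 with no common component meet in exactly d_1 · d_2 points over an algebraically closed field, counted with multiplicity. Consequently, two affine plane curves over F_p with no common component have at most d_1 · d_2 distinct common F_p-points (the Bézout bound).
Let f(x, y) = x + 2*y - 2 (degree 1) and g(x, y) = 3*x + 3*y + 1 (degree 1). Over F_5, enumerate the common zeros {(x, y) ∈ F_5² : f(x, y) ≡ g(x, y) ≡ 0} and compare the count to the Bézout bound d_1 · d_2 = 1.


Common zeros: {(4, 4)}; count = 1; Bézout bound = 1.

deg(f) = 1, deg(g) = 1, so Bézout bound = 1.
Scan x ∈ F_5. For each x, list the y ∈ F_5 with f(x, y) ≡ 0 and those with g(x, y) ≡ 0 (mod 5); the common zeros in that column are the intersection.
  x = 0: f ≡ 0 at y ∈ {1}; g ≡ 0 at y ∈ {3}; common: ∅.
  x = 1: f ≡ 0 at y ∈ {3}; g ≡ 0 at y ∈ {2}; common: ∅.
  x = 2: f ≡ 0 at y ∈ {0}; g ≡ 0 at y ∈ {1}; common: ∅.
  x = 3: f ≡ 0 at y ∈ {2}; g ≡ 0 at y ∈ {0}; common: ∅.
  x = 4: f ≡ 0 at y ∈ {4}; g ≡ 0 at y ∈ {4}; common: {4}.
Collecting: common zeros = {(4, 4)}, so the count is 1.
Comparison with the Bézout bound: 1 ≤ 1 = deg(f)·deg(g), as expected for curves with no common component (the bound is attained).


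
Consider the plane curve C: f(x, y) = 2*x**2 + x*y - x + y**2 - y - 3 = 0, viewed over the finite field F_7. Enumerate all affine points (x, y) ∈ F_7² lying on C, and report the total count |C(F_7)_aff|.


Affine F_7-points: {(1, 3), (1, 4), (4, 2), (5, 0), (5, 3), (6, 0), (6, 2)}; count = 7.

For each of the 49 pairs (x, y) ∈ F_7², evaluate f(x, y) mod 7. Record the zeros.
  x = 0: [0↦4, 1↦4, 2↦6, 3↦3, 4↦2, 5↦3, 6↦6]  zeros at y ∈ ∅
  x = 1: [0↦5, 1↦6, 2↦2, 3↦0, 4↦0, 5↦2, 6↦6]  zeros at y ∈ {3, 4}
  x = 2: [0↦3, 1↦5, 2↦2, 3↦1, 4↦2, 5↦5, 6↦3]  zeros at y ∈ ∅
  x = 3: [0↦5, 1↦1, 2↦6, 3↦6, 4↦1, 5↦5, 6↦4]  zeros at y ∈ ∅
  x = 4: [0↦4, 1↦1, 2↦0, 3↦1, 4↦4, 5↦2, 6↦2]  zeros at y ∈ {2}
  x = 5: [0↦0, 1↦5, 2↦5, 3↦0, 4↦4, 5↦3, 6↦4]  zeros at y ∈ {0, 3}
  x = 6: [0↦0, 1↦6, 2↦0, 3↦3, 4↦1, 5↦1, 6↦3]  zeros at y ∈ {0, 2}
Collecting zeros: affine points = {(1, 3), (1, 4), (4, 2), (5, 0), (5, 3), (6, 0), (6, 2)}.
Total count |C(F_7)_aff| = 7.


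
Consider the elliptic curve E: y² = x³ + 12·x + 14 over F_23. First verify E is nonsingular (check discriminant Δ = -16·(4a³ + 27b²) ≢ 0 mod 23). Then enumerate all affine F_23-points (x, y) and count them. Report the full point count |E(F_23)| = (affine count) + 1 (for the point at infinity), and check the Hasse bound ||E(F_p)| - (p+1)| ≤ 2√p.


Affine points = {(1, 2), (1, 21), (2, 0), (3, 10), (3, 13), (6, 7), (6, 16), (7, 2), (7, 21), (8, 1), (8, 22), (9, 0), (12, 0), (15, 2), (15, 21), (16, 1), (16, 22), (17, 5), (17, 18), (18, 6), (18, 17), (22, 1), (22, 22)}; affine count = 23; |E(F_23)| = 24.

Discriminant check: Δ ∝ 4a³ + 27b² = 4·12³ + 27·14² = 4·1728 + 27·196 ≡ 14 (mod 23). Nonzero ⇒ E is nonsingular.
For each x ∈ F_23, compute rhs = x³ + 12·x + 14 mod 23, then count y ∈ F_23 with y² ≡ rhs.
  x = 0: rhs = 14, matching y values: none (0 points).
  x = 1: rhs = 4, matching y values: 2, 21 (2 points).
  x = 2: rhs = 0, matching y values: 0 (1 points).
  x = 3: rhs = 8, matching y values: 10, 13 (2 points).
  x = 4: rhs = 11, matching y values: none (0 points).
  x = 5: rhs = 15, matching y values: none (0 points).
  x = 6: rhs = 3, matching y values: 7, 16 (2 points).
  x = 7: rhs = 4, matching y values: 2, 21 (2 points).
  x = 8: rhs = 1, matching y values: 1, 22 (2 points).
  x = 9: rhs = 0, matching y values: 0 (1 points).
  x = 10: rhs = 7, matching y values: none (0 points).
  x = 11: rhs = 5, matching y values: none (0 points).
  x = 12: rhs = 0, matching y values: 0 (1 points).
  x = 13: rhs = 21, matching y values: none (0 points).
  x = 14: rhs = 5, matching y values: none (0 points).
  x = 15: rhs = 4, matching y values: 2, 21 (2 points).
  x = 16: rhs = 1, matching y values: 1, 22 (2 points).
  x = 17: rhs = 2, matching y values: 5, 18 (2 points).
  x = 18: rhs = 13, matching y values: 6, 17 (2 points).
  x = 19: rhs = 17, matching y values: none (0 points).
  x = 20: rhs = 20, matching y values: none (0 points).
  x = 21: rhs = 5, matching y values: none (0 points).
  x = 22: rhs = 1, matching y values: 1, 22 (2 points).
Total affine count: 23.
Full point count |E(F_23)| = 23 + 1 = 24.
Hasse bound: |24 − (23+1)| = |0| = 0 ≤ 2√23 ≈ 9.5917 ✓.


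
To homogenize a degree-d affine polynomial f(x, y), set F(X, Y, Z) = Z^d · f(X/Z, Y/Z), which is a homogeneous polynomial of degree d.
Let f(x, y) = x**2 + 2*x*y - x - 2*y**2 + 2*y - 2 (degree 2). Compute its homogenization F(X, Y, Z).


F(X, Y, Z) = X**2 + 2*X*Y - X*Z - 2*Y**2 + 2*Y*Z - 2*Z**2

deg(f) = 2.
Substitute x = X/Z, y = Y/Z into f, then multiply by Z^2.
  monomial 1·x^2·y^0 ↦ 1·X^2·Y^0·Z^0.
  monomial 2·x^1·y^1 ↦ 2·X^1·Y^1·Z^0.
  monomial -1·x^1·y^0 ↦ -1·X^1·Y^0·Z^1.
  monomial -2·x^0·y^2 ↦ -2·X^0·Y^2·Z^0.
  monomial 2·x^0·y^1 ↦ 2·X^0·Y^1·Z^1.
  monomial -2·x^0·y^0 ↦ -2·X^0·Y^0·Z^2.
Collecting: F(X, Y, Z) = X**2 + 2*X*Y - X*Z - 2*Y**2 + 2*Y*Z - 2*Z**2.


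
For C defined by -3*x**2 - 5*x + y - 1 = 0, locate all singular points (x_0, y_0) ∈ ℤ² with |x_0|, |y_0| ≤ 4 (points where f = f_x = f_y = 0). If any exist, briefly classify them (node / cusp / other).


No singular points in the scanned grid; C is smooth there.

Compute partial derivatives:
  f_x = -6*x - 5.
  f_y = 1.
f_y = 1 is a nonzero constant, so f_y never vanishes: no point (x, y) can satisfy f = f_x = f_y = 0. In particular no (x, y) ∈ {−4, ..., 4}² is singular; the curve is smooth.


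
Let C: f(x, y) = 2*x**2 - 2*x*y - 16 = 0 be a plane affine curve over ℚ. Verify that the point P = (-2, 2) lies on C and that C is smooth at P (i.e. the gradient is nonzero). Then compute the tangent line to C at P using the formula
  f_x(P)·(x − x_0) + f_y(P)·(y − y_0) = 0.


Tangent line at P: -12*x + 4*y - 32 = 0.

Step 1: f(-2, 2) = 0, so P lies on C.
Step 2: partial derivatives
  f_x(x, y) = 4*x - 2*y, f_y(x, y) = -2*x.
  f_x(P) = -12, f_y(P) = 4 (gradient nonzero, so P is smooth).
Step 3: tangent line at P: -12·(x − -2) + 4·(y − 2) = 0.
Expanding: -12*x + 4*y - 32 = 0.


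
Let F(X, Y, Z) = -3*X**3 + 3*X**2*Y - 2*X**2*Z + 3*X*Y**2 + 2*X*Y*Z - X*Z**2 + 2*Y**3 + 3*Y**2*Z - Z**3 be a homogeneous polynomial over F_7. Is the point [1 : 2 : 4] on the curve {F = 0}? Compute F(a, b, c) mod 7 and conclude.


F(1,2,4) ≡ 0 (mod 7); P is on the curve.

Evaluate F(1, 2, 4) term-by-term (mod 7).
  -3*X**3 ↦ -3·1·1·1 = -3
  3*X**2*Y ↦ 3·1·2·1 = 6
  -2*X**2*Z ↦ -2·1·1·4 = -8
  3*X*Y**2 ↦ 3·1·4·1 = 12
  2*X*Y*Z ↦ 2·1·2·4 = 16
  -X*Z**2 ↦ -1·1·1·16 = -16
  2*Y**3 ↦ 2·1·8·1 = 16
  3*Y**2*Z ↦ 3·1·4·4 = 48
  -Z**3 ↦ -1·1·1·64 = -64
Sum: F(1, 2, 4) = (-3) + (6) + (-8) + (12) + (16) + (-16) + (16) + (48) + (-64) = 7.
Reducing mod 7: 7 ≡ 0 (mod 7).
Since F(a, b, c) ≡ 0 (mod 7), P lies on the curve.


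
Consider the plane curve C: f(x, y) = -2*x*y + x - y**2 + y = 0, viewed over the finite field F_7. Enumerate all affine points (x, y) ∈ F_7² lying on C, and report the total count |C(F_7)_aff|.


Affine F_7-points: {(0, 0), (0, 1), (3, 3), (3, 6), (4, 2), (4, 5)}; count = 6.

For each of the 49 pairs (x, y) ∈ F_7², evaluate f(x, y) mod 7. Record the zeros.
  x = 0: [0↦0, 1↦0, 2↦5, 3↦1, 4↦2, 5↦1, 6↦5]  zeros at y ∈ {0, 1}
  x = 1: [0↦1, 1↦6, 2↦2, 3↦3, 4↦2, 5↦6, 6↦1]  zeros at y ∈ ∅
  x = 2: [0↦2, 1↦5, 2↦6, 3↦5, 4↦2, 5↦4, 6↦4]  zeros at y ∈ ∅
  x = 3: [0↦3, 1↦4, 2↦3, 3↦0, 4↦2, 5↦2, 6↦0]  zeros at y ∈ {3, 6}
  x = 4: [0↦4, 1↦3, 2↦0, 3↦2, 4↦2, 5↦0, 6↦3]  zeros at y ∈ {2, 5}
  x = 5: [0↦5, 1↦2, 2↦4, 3↦4, 4↦2, 5↦5, 6↦6]  zeros at y ∈ ∅
  x = 6: [0↦6, 1↦1, 2↦1, 3↦6, 4↦2, 5↦3, 6↦2]  zeros at y ∈ ∅
Collecting zeros: affine points = {(0, 0), (0, 1), (3, 3), (3, 6), (4, 2), (4, 5)}.
Total count |C(F_7)_aff| = 6.


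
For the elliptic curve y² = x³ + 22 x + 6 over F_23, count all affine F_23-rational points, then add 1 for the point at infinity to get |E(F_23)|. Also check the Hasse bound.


Affine points = {(0, 11), (0, 12), (1, 11), (1, 12), (2, 9), (2, 14), (6, 3), (6, 20), (8, 2), (8, 21), (9, 6), (9, 17), (15, 10), (15, 13), (17, 7), (17, 16), (18, 1), (18, 22), (21, 0), (22, 11), (22, 12)}; affine count = 21; |E(F_23)| = 22.

Discriminant check: Δ ∝ 4a³ + 27b² = 4·22³ + 27·6² = 4·10648 + 27·36 ≡ 2 (mod 23). Nonzero ⇒ E is nonsingular.
For each x ∈ F_23, compute rhs = x³ + 22·x + 6 mod 23, then count y ∈ F_23 with y² ≡ rhs.
  x = 0: rhs = 6, matching y values: 11, 12 (2 points).
  x = 1: rhs = 6, matching y values: 11, 12 (2 points).
  x = 2: rhs = 12, matching y values: 9, 14 (2 points).
  x = 3: rhs = 7, matching y values: none (0 points).
  x = 4: rhs = 20, matching y values: none (0 points).
  x = 5: rhs = 11, matching y values: none (0 points).
  x = 6: rhs = 9, matching y values: 3, 20 (2 points).
  x = 7: rhs = 20, matching y values: none (0 points).
  x = 8: rhs = 4, matching y values: 2, 21 (2 points).
  x = 9: rhs = 13, matching y values: 6, 17 (2 points).
  x = 10: rhs = 7, matching y values: none (0 points).
  x = 11: rhs = 15, matching y values: none (0 points).
  x = 12: rhs = 20, matching y values: none (0 points).
  x = 13: rhs = 5, matching y values: none (0 points).
  x = 14: rhs = 22, matching y values: none (0 points).
  x = 15: rhs = 8, matching y values: 10, 13 (2 points).
  x = 16: rhs = 15, matching y values: none (0 points).
  x = 17: rhs = 3, matching y values: 7, 16 (2 points).
  x = 18: rhs = 1, matching y values: 1, 22 (2 points).
  x = 19: rhs = 15, matching y values: none (0 points).
  x = 20: rhs = 5, matching y values: none (0 points).
  x = 21: rhs = 0, matching y values: 0 (1 points).
  x = 22: rhs = 6, matching y values: 11, 12 (2 points).
Total affine count: 21.
Full point count |E(F_23)| = 21 + 1 = 22.
Hasse bound: |22 − (23+1)| = |-2| = 2 ≤ 2√23 ≈ 9.5917 ✓.


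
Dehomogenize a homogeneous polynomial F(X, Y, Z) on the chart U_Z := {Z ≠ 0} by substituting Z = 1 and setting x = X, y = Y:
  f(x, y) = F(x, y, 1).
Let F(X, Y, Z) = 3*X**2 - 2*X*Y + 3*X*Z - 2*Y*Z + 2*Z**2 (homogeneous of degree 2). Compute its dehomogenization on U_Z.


f(x, y) = 3*x**2 - 2*x*y + 3*x - 2*y + 2

On U_Z we set Z = 1. Each monomial c·X^i·Y^j·Z^k in F becomes c·x^i·y^j·1^k = c·x^i·y^j.
Substituting Z = 1: F(X, Y, 1) = 3*x**2 - 2*x*y + 3*x - 2*y + 2.
Note: deg(f) ≤ deg(F) = 2; strict inequality happens when F is divisible by Z (lost terms).


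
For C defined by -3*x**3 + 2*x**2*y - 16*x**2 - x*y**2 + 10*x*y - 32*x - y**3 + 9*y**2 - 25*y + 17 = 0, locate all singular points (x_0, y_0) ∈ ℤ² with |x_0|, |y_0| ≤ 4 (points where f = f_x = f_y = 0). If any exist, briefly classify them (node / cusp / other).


Singular points: {(-1, 3)}; classification: node.

Compute partial derivatives:
  f_x = -9*x**2 + 4*x*y - 32*x - y**2 + 10*y - 32.
  f_y = 2*x**2 - 2*x*y + 10*x - 3*y**2 + 18*y - 25.
Scan x_0 ∈ {−4, ..., 4}. For each x_0, f_y(x_0, y) is a polynomial in y; find its integer roots y ∈ {−4, ..., 4}, then test f_x and f at those candidates.
  x = -4: f_y(-4, y) = -3*y**2 + 26*y - 33; no integer root y with |y| ≤ 4.
  x = -3: f_y(-3, y) = -3*y**2 + 24*y - 37; no integer root y with |y| ≤ 4.
  x = -2: f_y(-2, y) = -3*y**2 + 22*y - 37; no integer root y with |y| ≤ 4.
  x = -1: f_y(-1, y) = -3*y**2 + 20*y - 33; vanishes at y ∈ {3}. (-1, 3): f_x = 0, f = 0 — SINGULAR.
  x = 0: f_y(0, y) = -3*y**2 + 18*y - 25; no integer root y with |y| ≤ 4.
  x = 1: f_y(1, y) = -3*y**2 + 16*y - 13; vanishes at y ∈ {1}. (1, 1): f_x = -60 ≠ 0.
  x = 2: f_y(2, y) = -3*y**2 + 14*y + 3; no integer root y with |y| ≤ 4.
  x = 3: f_y(3, y) = -3*y**2 + 12*y + 23; no integer root y with |y| ≤ 4.
  x = 4: f_y(4, y) = -3*y**2 + 10*y + 47; no integer root y with |y| ≤ 4.
Only singular point on the grid: (-1, 3).
Classify: substitute x = -1 + u, y = 3 + v and expand: f = -3*u**3 + 2*u**2*v - u**2 - u*v**2 - v**3 + v**2.
No constant or linear terms (consistent with a singular point). Quadratic part: -u**2 + v**2. Cubic part: -3*u**3 + 2*u**2*v - u*v**2 - v**3.
The quadratic part v**2 - u**2 = (v − u)(v + u) splits into two distinct linear factors, so there are two distinct tangent lines y − 3 = ±(x − -1) — this is a node (ordinary double point).
Classification: node.


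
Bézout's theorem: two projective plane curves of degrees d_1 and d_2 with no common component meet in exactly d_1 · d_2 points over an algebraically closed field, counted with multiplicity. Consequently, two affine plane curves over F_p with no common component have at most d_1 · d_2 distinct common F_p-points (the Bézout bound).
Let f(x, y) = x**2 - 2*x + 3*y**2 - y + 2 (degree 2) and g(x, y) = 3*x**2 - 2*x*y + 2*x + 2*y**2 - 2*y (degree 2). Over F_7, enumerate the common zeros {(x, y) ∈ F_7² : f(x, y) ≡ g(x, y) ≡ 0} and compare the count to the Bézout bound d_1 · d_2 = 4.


Common zeros: ∅; count = 0; Bézout bound = 4.

deg(f) = 2, deg(g) = 2, so Bézout bound = 4.
Scan x ∈ F_7. For each x, list the y ∈ F_7 with f(x, y) ≡ 0 and those with g(x, y) ≡ 0 (mod 7); the common zeros in that column are the intersection.
  x = 0: f ≡ 0 at y ∈ ∅; g ≡ 0 at y ∈ {0, 1}; common: ∅.
  x = 1: f ≡ 0 at y ∈ ∅; g ≡ 0 at y ∈ {4, 5}; common: ∅.
  x = 2: f ≡ 0 at y ∈ ∅; g ≡ 0 at y ∈ ∅; common: ∅.
  x = 3: f ≡ 0 at y ∈ {1, 4}; g ≡ 0 at y ∈ ∅; common: ∅.
  x = 4: f ≡ 0 at y ∈ {6}; g ≡ 0 at y ∈ {0, 5}; common: ∅.
  x = 5: f ≡ 0 at y ∈ {6}; g ≡ 0 at y ∈ ∅; common: ∅.
  x = 6: f ≡ 0 at y ∈ {1, 4}; g ≡ 0 at y ∈ ∅; common: ∅.
Collecting: common zeros = ∅, so the count is 0.
Comparison with the Bézout bound: 0 ≤ 4 = deg(f)·deg(g), as expected for curves with no common component (the affine F_7-count falls short of the bound because intersections may lie at infinity, over extension fields, or carry multiplicity).


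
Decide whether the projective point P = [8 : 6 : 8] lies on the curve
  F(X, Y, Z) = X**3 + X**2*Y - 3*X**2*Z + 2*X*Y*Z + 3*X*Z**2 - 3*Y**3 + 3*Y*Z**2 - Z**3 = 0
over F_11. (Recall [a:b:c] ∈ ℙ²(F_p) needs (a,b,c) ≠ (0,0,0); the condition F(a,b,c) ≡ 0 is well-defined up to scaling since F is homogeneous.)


F(8,6,8) ≡ 6 (mod 11); P is NOT on the curve.

Evaluate F(8, 6, 8) term-by-term (mod 11).
  X**3 ↦ 1·512·1·1 = 512
  X**2*Y ↦ 1·64·6·1 = 384
  -3*X**2*Z ↦ -3·64·1·8 = -1536
  2*X*Y*Z ↦ 2·8·6·8 = 768
  3*X*Z**2 ↦ 3·8·1·64 = 1536
  -3*Y**3 ↦ -3·1·216·1 = -648
  3*Y*Z**2 ↦ 3·1·6·64 = 1152
  -Z**3 ↦ -1·1·1·512 = -512
Sum: F(8, 6, 8) = (512) + (384) + (-1536) + (768) + (1536) + (-648) + (1152) + (-512) = 1656.
Reducing mod 11: 1656 ≡ 6 (mod 11).
Since F(a, b, c) ≡ 6 ≠ 0 (mod 11), P does NOT lie on the curve.


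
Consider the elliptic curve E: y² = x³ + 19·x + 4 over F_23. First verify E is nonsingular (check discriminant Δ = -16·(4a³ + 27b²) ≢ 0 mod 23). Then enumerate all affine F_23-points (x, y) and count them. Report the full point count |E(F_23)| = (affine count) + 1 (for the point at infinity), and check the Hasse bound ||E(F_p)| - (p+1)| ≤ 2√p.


Affine points = {(0, 2), (0, 21), (1, 1), (1, 22), (2, 2), (2, 21), (4, 11), (4, 12), (6, 9), (6, 14), (8, 1), (8, 22), (11, 7), (11, 16), (14, 1), (14, 22), (19, 5), (19, 18), (20, 9), (20, 14), (21, 2), (21, 21)}; affine count = 22; |E(F_23)| = 23.

Discriminant check: Δ ∝ 4a³ + 27b² = 4·19³ + 27·4² = 4·6859 + 27·16 ≡ 15 (mod 23). Nonzero ⇒ E is nonsingular.
For each x ∈ F_23, compute rhs = x³ + 19·x + 4 mod 23, then count y ∈ F_23 with y² ≡ rhs.
  x = 0: rhs = 4, matching y values: 2, 21 (2 points).
  x = 1: rhs = 1, matching y values: 1, 22 (2 points).
  x = 2: rhs = 4, matching y values: 2, 21 (2 points).
  x = 3: rhs = 19, matching y values: none (0 points).
  x = 4: rhs = 6, matching y values: 11, 12 (2 points).
  x = 5: rhs = 17, matching y values: none (0 points).
  x = 6: rhs = 12, matching y values: 9, 14 (2 points).
  x = 7: rhs = 20, matching y values: none (0 points).
  x = 8: rhs = 1, matching y values: 1, 22 (2 points).
  x = 9: rhs = 7, matching y values: none (0 points).
  x = 10: rhs = 21, matching y values: none (0 points).
  x = 11: rhs = 3, matching y values: 7, 16 (2 points).
  x = 12: rhs = 5, matching y values: none (0 points).
  x = 13: rhs = 10, matching y values: none (0 points).
  x = 14: rhs = 1, matching y values: 1, 22 (2 points).
  x = 15: rhs = 7, matching y values: none (0 points).
  x = 16: rhs = 11, matching y values: none (0 points).
  x = 17: rhs = 19, matching y values: none (0 points).
  x = 18: rhs = 14, matching y values: none (0 points).
  x = 19: rhs = 2, matching y values: 5, 18 (2 points).
  x = 20: rhs = 12, matching y values: 9, 14 (2 points).
  x = 21: rhs = 4, matching y values: 2, 21 (2 points).
  x = 22: rhs = 7, matching y values: none (0 points).
Total affine count: 22.
Full point count |E(F_23)| = 22 + 1 = 23.
Hasse bound: |23 − (23+1)| = |-1| = 1 ≤ 2√23 ≈ 9.5917 ✓.


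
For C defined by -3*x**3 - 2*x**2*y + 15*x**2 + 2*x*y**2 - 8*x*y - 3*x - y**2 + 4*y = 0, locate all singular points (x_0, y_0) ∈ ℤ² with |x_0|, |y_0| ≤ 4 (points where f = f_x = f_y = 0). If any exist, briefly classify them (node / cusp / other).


Singular points: {(1, 3)}; classification: cusp.

Compute partial derivatives:
  f_x = -9*x**2 - 4*x*y + 30*x + 2*y**2 - 8*y - 3.
  f_y = -2*x**2 + 4*x*y - 8*x - 2*y + 4.
Scan x_0 ∈ {−4, ..., 4}. For each x_0, f_y(x_0, y) is a polynomial in y; find its integer roots y ∈ {−4, ..., 4}, then test f_x and f at those candidates.
  x = -4: f_y(-4, y) = 4 - 18*y; no integer root y with |y| ≤ 4.
  x = -3: f_y(-3, y) = 10 - 14*y; no integer root y with |y| ≤ 4.
  x = -2: f_y(-2, y) = 12 - 10*y; no integer root y with |y| ≤ 4.
  x = -1: f_y(-1, y) = 10 - 6*y; no integer root y with |y| ≤ 4.
  x = 0: f_y(0, y) = 4 - 2*y; vanishes at y ∈ {2}. (0, 2): f_x = -11 ≠ 0.
  x = 1: f_y(1, y) = 2*y - 6; vanishes at y ∈ {3}. (1, 3): f_x = 0, f = 0 — SINGULAR.
  x = 2: f_y(2, y) = 6*y - 20; no integer root y with |y| ≤ 4.
  x = 3: f_y(3, y) = 10*y - 38; no integer root y with |y| ≤ 4.
  x = 4: f_y(4, y) = 14*y - 60; no integer root y with |y| ≤ 4.
Only singular point on the grid: (1, 3).
Classify: substitute x = 1 + u, y = 3 + v and expand: f = -3*u**3 - 2*u**2*v + 2*u*v**2 + v**2.
No constant or linear terms (consistent with a singular point). Quadratic part: v**2. Cubic part: -3*u**3 - 2*u**2*v + 2*u*v**2.
The quadratic part v**2 is a perfect square, so there is a single (double) tangent line v = 0, i.e. y = 3. Restricting the cubic part to that line (v = 0) leaves -3*u**3 ≠ 0, so f is not divisible by v and the branch is v² ≈ 3*u**3 to lowest order — this is a cusp.
Classification: cusp.


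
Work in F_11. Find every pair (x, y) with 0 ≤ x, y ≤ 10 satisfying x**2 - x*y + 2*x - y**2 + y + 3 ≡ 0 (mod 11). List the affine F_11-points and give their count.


Affine F_11-points: {(2, 0), (2, 10), (5, 1), (5, 6), (6, 7), (6, 10), (7, 0), (7, 5), (10, 6), (10, 7)}; count = 10.

For each of the 121 pairs (x, y) ∈ F_11², evaluate f(x, y) mod 11. Record the zeros.
  x = 0: [0↦3, 1↦3, 2↦1, 3↦8, 4↦2, 5↦5, 6↦6, 7↦5, 8↦2, 9↦8, 10↦1]  zeros at y ∈ ∅
  x = 1: [0↦6, 1↦5, 2↦2, 3↦8, 4↦1, 5↦3, 6↦3, 7↦1, 8↦8, 9↦2, 10↦5]  zeros at y ∈ ∅
  x = 2: [0↦0, 1↦9, 2↦5, 3↦10, 4↦2, 5↦3, 6↦2, 7↦10, 8↦5, 9↦9, 10↦0]  zeros at y ∈ {0, 10}
  x = 3: [0↦7, 1↦4, 2↦10, 3↦3, 4↦5, 5↦5, 6↦3, 7↦10, 8↦4, 9↦7, 10↦8]  zeros at y ∈ ∅
  x = 4: [0↦5, 1↦1, 2↦6, 3↦9, 4↦10, 5↦9, 6↦6, 7↦1, 8↦5, 9↦7, 10↦7]  zeros at y ∈ ∅
  x = 5: [0↦5, 1↦0, 2↦4, 3↦6, 4↦6, 5↦4, 6↦0, 7↦5, 8↦8, 9↦9, 10↦8]  zeros at y ∈ {1, 6}
  x = 6: [0↦7, 1↦1, 2↦4, 3↦5, 4↦4, 5↦1, 6↦7, 7↦0, 8↦2, 9↦2, 10↦0]  zeros at y ∈ {7, 10}
  x = 7: [0↦0, 1↦4, 2↦6, 3↦6, 4↦4, 5↦0, 6↦5, 7↦8, 8↦9, 9↦8, 10↦5]  zeros at y ∈ {0, 5}
  x = 8: [0↦6, 1↦9, 2↦10, 3↦9, 4↦6, 5↦1, 6↦5, 7↦7, 8↦7, 9↦5, 10↦1]  zeros at y ∈ ∅
  x = 9: [0↦3, 1↦5, 2↦5, 3↦3, 4↦10, 5↦4, 6↦7, 7↦8, 8↦7, 9↦4, 10↦10]  zeros at y ∈ ∅
  x = 10: [0↦2, 1↦3, 2↦2, 3↦10, 4↦5, 5↦9, 6↦0, 7↦0, 8↦9, 9↦5, 10↦10]  zeros at y ∈ {6, 7}
Collecting zeros: affine points = {(2, 0), (2, 10), (5, 1), (5, 6), (6, 7), (6, 10), (7, 0), (7, 5), (10, 6), (10, 7)}.
Total count |C(F_11)_aff| = 10.


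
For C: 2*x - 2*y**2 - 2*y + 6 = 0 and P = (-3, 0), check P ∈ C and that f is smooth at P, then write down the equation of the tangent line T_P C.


Tangent line at P: 2*x - 2*y + 6 = 0.

Step 1: f(-3, 0) = 0, so P lies on C.
Step 2: partial derivatives
  f_x(x, y) = 2, f_y(x, y) = -4*y - 2.
  f_x(P) = 2, f_y(P) = -2 (gradient nonzero, so P is smooth).
Step 3: tangent line at P: 2·(x − -3) + -2·(y − 0) = 0.
Expanding: 2*x - 2*y + 6 = 0.


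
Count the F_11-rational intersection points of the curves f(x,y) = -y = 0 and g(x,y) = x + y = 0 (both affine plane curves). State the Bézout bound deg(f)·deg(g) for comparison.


Common zeros: {(0, 0)}; count = 1; Bézout bound = 1.

deg(f) = 1, deg(g) = 1, so Bézout bound = 1.
Scan x ∈ F_11. For each x, list the y ∈ F_11 with f(x, y) ≡ 0 and those with g(x, y) ≡ 0 (mod 11); the common zeros in that column are the intersection.
  x = 0: f ≡ 0 at y ∈ {0}; g ≡ 0 at y ∈ {0}; common: {0}.
  x = 1: f ≡ 0 at y ∈ {0}; g ≡ 0 at y ∈ {10}; common: ∅.
  x = 2: f ≡ 0 at y ∈ {0}; g ≡ 0 at y ∈ {9}; common: ∅.
  x = 3: f ≡ 0 at y ∈ {0}; g ≡ 0 at y ∈ {8}; common: ∅.
  x = 4: f ≡ 0 at y ∈ {0}; g ≡ 0 at y ∈ {7}; common: ∅.
  x = 5: f ≡ 0 at y ∈ {0}; g ≡ 0 at y ∈ {6}; common: ∅.
  x = 6: f ≡ 0 at y ∈ {0}; g ≡ 0 at y ∈ {5}; common: ∅.
  x = 7: f ≡ 0 at y ∈ {0}; g ≡ 0 at y ∈ {4}; common: ∅.
  x = 8: f ≡ 0 at y ∈ {0}; g ≡ 0 at y ∈ {3}; common: ∅.
  x = 9: f ≡ 0 at y ∈ {0}; g ≡ 0 at y ∈ {2}; common: ∅.
  x = 10: f ≡ 0 at y ∈ {0}; g ≡ 0 at y ∈ {1}; common: ∅.
Collecting: common zeros = {(0, 0)}, so the count is 1.
Comparison with the Bézout bound: 1 ≤ 1 = deg(f)·deg(g), as expected for curves with no common component (the bound is attained).


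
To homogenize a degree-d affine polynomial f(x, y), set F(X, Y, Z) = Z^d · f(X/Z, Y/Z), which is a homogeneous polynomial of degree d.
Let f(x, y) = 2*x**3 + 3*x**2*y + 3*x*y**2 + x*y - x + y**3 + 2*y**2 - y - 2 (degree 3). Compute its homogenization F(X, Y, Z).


F(X, Y, Z) = 2*X**3 + 3*X**2*Y + 3*X*Y**2 + X*Y*Z - X*Z**2 + Y**3 + 2*Y**2*Z - Y*Z**2 - 2*Z**3

deg(f) = 3.
Substitute x = X/Z, y = Y/Z into f, then multiply by Z^3.
  monomial 2·x^3·y^0 ↦ 2·X^3·Y^0·Z^0.
  monomial 3·x^2·y^1 ↦ 3·X^2·Y^1·Z^0.
  monomial 3·x^1·y^2 ↦ 3·X^1·Y^2·Z^0.
  monomial 1·x^1·y^1 ↦ 1·X^1·Y^1·Z^1.
  monomial -1·x^1·y^0 ↦ -1·X^1·Y^0·Z^2.
  monomial 1·x^0·y^3 ↦ 1·X^0·Y^3·Z^0.
  monomial 2·x^0·y^2 ↦ 2·X^0·Y^2·Z^1.
  monomial -1·x^0·y^1 ↦ -1·X^0·Y^1·Z^2.
  monomial -2·x^0·y^0 ↦ -2·X^0·Y^0·Z^3.
Collecting: F(X, Y, Z) = 2*X**3 + 3*X**2*Y + 3*X*Y**2 + X*Y*Z - X*Z**2 + Y**3 + 2*Y**2*Z - Y*Z**2 - 2*Z**3.


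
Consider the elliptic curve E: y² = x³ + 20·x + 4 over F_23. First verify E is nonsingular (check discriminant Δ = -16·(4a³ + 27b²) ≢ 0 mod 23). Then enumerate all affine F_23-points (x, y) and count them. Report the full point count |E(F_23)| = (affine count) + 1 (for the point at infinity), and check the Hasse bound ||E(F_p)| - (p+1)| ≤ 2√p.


Affine points = {(0, 2), (0, 21), (1, 5), (1, 18), (2, 11), (2, 12), (6, 8), (6, 15), (7, 2), (7, 21), (8, 3), (8, 20), (9, 4), (9, 19), (10, 10), (10, 13), (13, 0), (16, 2), (16, 21), (17, 6), (17, 17), (18, 3), (18, 20), (20, 3), (20, 20), (21, 5), (21, 18), (22, 11), (22, 12)}; affine count = 29; |E(F_23)| = 30.

Discriminant check: Δ ∝ 4a³ + 27b² = 4·20³ + 27·4² = 4·8000 + 27·16 ≡ 2 (mod 23). Nonzero ⇒ E is nonsingular.
For each x ∈ F_23, compute rhs = x³ + 20·x + 4 mod 23, then count y ∈ F_23 with y² ≡ rhs.
  x = 0: rhs = 4, matching y values: 2, 21 (2 points).
  x = 1: rhs = 2, matching y values: 5, 18 (2 points).
  x = 2: rhs = 6, matching y values: 11, 12 (2 points).
  x = 3: rhs = 22, matching y values: none (0 points).
  x = 4: rhs = 10, matching y values: none (0 points).
  x = 5: rhs = 22, matching y values: none (0 points).
  x = 6: rhs = 18, matching y values: 8, 15 (2 points).
  x = 7: rhs = 4, matching y values: 2, 21 (2 points).
  x = 8: rhs = 9, matching y values: 3, 20 (2 points).
  x = 9: rhs = 16, matching y values: 4, 19 (2 points).
  x = 10: rhs = 8, matching y values: 10, 13 (2 points).
  x = 11: rhs = 14, matching y values: none (0 points).
  x = 12: rhs = 17, matching y values: none (0 points).
  x = 13: rhs = 0, matching y values: 0 (1 points).
  x = 14: rhs = 15, matching y values: none (0 points).
  x = 15: rhs = 22, matching y values: none (0 points).
  x = 16: rhs = 4, matching y values: 2, 21 (2 points).
  x = 17: rhs = 13, matching y values: 6, 17 (2 points).
  x = 18: rhs = 9, matching y values: 3, 20 (2 points).
  x = 19: rhs = 21, matching y values: none (0 points).
  x = 20: rhs = 9, matching y values: 3, 20 (2 points).
  x = 21: rhs = 2, matching y values: 5, 18 (2 points).
  x = 22: rhs = 6, matching y values: 11, 12 (2 points).
Total affine count: 29.
Full point count |E(F_23)| = 29 + 1 = 30.
Hasse bound: |30 − (23+1)| = |6| = 6 ≤ 2√23 ≈ 9.5917 ✓.


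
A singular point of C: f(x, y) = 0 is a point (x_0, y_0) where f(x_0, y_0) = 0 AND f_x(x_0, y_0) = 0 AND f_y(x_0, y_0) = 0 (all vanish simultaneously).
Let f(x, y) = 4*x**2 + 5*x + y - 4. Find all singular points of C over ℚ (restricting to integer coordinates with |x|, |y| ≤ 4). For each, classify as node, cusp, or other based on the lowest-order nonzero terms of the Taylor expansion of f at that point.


No singular points in the scanned grid; C is smooth there.

Compute partial derivatives:
  f_x = 8*x + 5.
  f_y = 1.
f_y = 1 is a nonzero constant, so f_y never vanishes: no point (x, y) can satisfy f = f_x = f_y = 0. In particular no (x, y) ∈ {−4, ..., 4}² is singular; the curve is smooth.


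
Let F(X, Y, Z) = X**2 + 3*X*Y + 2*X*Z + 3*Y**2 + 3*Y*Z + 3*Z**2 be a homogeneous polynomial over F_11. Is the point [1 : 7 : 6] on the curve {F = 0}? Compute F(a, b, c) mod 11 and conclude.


F(1,7,6) ≡ 8 (mod 11); P is NOT on the curve.

Evaluate F(1, 7, 6) term-by-term (mod 11).
  X**2 ↦ 1·1·1·1 = 1
  3*X*Y ↦ 3·1·7·1 = 21
  2*X*Z ↦ 2·1·1·6 = 12
  3*Y**2 ↦ 3·1·49·1 = 147
  3*Y*Z ↦ 3·1·7·6 = 126
  3*Z**2 ↦ 3·1·1·36 = 108
Sum: F(1, 7, 6) = (1) + (21) + (12) + (147) + (126) + (108) = 415.
Reducing mod 11: 415 ≡ 8 (mod 11).
Since F(a, b, c) ≡ 8 ≠ 0 (mod 11), P does NOT lie on the curve.


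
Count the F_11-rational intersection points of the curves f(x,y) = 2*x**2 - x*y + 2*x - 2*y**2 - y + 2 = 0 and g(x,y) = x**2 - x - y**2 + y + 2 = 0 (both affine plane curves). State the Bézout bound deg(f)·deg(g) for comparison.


Common zeros: ∅; count = 0; Bézout bound = 4.

deg(f) = 2, deg(g) = 2, so Bézout bound = 4.
Scan x ∈ F_11. For each x, list the y ∈ F_11 with f(x, y) ≡ 0 and those with g(x, y) ≡ 0 (mod 11); the common zeros in that column are the intersection.
  x = 0: f ≡ 0 at y ∈ ∅; g ≡ 0 at y ∈ {2, 10}; common: ∅.
  x = 1: f ≡ 0 at y ∈ ∅; g ≡ 0 at y ∈ {2, 10}; common: ∅.
  x = 2: f ≡ 0 at y ∈ {2}; g ≡ 0 at y ∈ ∅; common: ∅.
  x = 3: f ≡ 0 at y ∈ {4, 5}; g ≡ 0 at y ∈ {6}; common: ∅.
  x = 4: f ≡ 0 at y ∈ {5, 9}; g ≡ 0 at y ∈ ∅; common: ∅.
  x = 5: f ≡ 0 at y ∈ {9, 10}; g ≡ 0 at y ∈ {0, 1}; common: ∅.
  x = 6: f ≡ 0 at y ∈ {1}; g ≡ 0 at y ∈ ∅; common: ∅.
  x = 7: f ≡ 0 at y ∈ ∅; g ≡ 0 at y ∈ {0, 1}; common: ∅.
  x = 8: f ≡ 0 at y ∈ ∅; g ≡ 0 at y ∈ ∅; common: ∅.
  x = 9: f ≡ 0 at y ∈ {2, 4}; g ≡ 0 at y ∈ {6}; common: ∅.
  x = 10: f ≡ 0 at y ∈ {1, 10}; g ≡ 0 at y ∈ ∅; common: ∅.
Collecting: common zeros = ∅, so the count is 0.
Comparison with the Bézout bound: 0 ≤ 4 = deg(f)·deg(g), as expected for curves with no common component (the affine F_11-count falls short of the bound because intersections may lie at infinity, over extension fields, or carry multiplicity).


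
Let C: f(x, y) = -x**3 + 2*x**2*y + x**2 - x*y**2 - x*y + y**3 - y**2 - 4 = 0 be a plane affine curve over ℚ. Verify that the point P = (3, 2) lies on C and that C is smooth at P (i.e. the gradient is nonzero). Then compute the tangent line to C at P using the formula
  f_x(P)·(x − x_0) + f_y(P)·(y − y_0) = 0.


Tangent line at P: -3*x + 11*y - 13 = 0.

Step 1: f(3, 2) = 0, so P lies on C.
Step 2: partial derivatives
  f_x(x, y) = -3*x**2 + 4*x*y + 2*x - y**2 - y, f_y(x, y) = 2*x**2 - 2*x*y - x + 3*y**2 - 2*y.
  f_x(P) = -3, f_y(P) = 11 (gradient nonzero, so P is smooth).
Step 3: tangent line at P: -3·(x − 3) + 11·(y − 2) = 0.
Expanding: -3*x + 11*y - 13 = 0.


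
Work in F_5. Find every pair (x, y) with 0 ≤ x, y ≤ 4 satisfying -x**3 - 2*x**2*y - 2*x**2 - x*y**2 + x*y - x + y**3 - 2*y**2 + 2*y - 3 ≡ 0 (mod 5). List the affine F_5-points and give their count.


Affine F_5-points: ∅; count = 0.

For each of the 25 pairs (x, y) ∈ F_5², evaluate f(x, y) mod 5. Record the zeros.
  x = 0: [0↦2, 1↦3, 2↦1, 3↦2, 4↦2]  zeros at y ∈ ∅
  x = 1: [0↦3, 1↦2, 2↦1, 3↦1, 4↦3]  zeros at y ∈ ∅
  x = 2: [0↦4, 1↦2, 2↦3, 3↦3, 4↦3]  zeros at y ∈ ∅
  x = 3: [0↦4, 1↦2, 2↦1, 3↦2, 4↦1]  zeros at y ∈ ∅
  x = 4: [0↦2, 1↦1, 2↦4, 3↦2, 4↦1]  zeros at y ∈ ∅
Collecting zeros: affine points = ∅.
Total count |C(F_5)_aff| = 0.


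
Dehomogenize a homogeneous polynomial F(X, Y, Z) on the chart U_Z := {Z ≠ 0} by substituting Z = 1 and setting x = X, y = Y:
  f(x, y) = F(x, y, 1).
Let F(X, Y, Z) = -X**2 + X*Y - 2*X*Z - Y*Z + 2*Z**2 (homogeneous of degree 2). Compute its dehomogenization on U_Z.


f(x, y) = -x**2 + x*y - 2*x - y + 2

On U_Z we set Z = 1. Each monomial c·X^i·Y^j·Z^k in F becomes c·x^i·y^j·1^k = c·x^i·y^j.
Substituting Z = 1: F(X, Y, 1) = -x**2 + x*y - 2*x - y + 2.
Note: deg(f) ≤ deg(F) = 2; strict inequality happens when F is divisible by Z (lost terms).


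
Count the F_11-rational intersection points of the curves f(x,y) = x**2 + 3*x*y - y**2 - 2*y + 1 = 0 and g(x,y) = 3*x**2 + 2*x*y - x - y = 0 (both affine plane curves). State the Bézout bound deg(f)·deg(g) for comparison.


Common zeros: {(3, 4)}; count = 1; Bézout bound = 4.

deg(f) = 2, deg(g) = 2, so Bézout bound = 4.
Scan x ∈ F_11. For each x, list the y ∈ F_11 with f(x, y) ≡ 0 and those with g(x, y) ≡ 0 (mod 11); the common zeros in that column are the intersection.
  x = 0: f ≡ 0 at y ∈ ∅; g ≡ 0 at y ∈ {0}; common: ∅.
  x = 1: f ≡ 0 at y ∈ {2, 10}; g ≡ 0 at y ∈ {9}; common: ∅.
  x = 2: f ≡ 0 at y ∈ {5, 10}; g ≡ 0 at y ∈ {4}; common: ∅.
  x = 3: f ≡ 0 at y ∈ {3, 4}; g ≡ 0 at y ∈ {4}; common: {4}.
  x = 4: f ≡ 0 at y ∈ {2, 8}; g ≡ 0 at y ∈ {0}; common: ∅.
  x = 5: f ≡ 0 at y ∈ {5, 8}; g ≡ 0 at y ∈ {2}; common: ∅.
  x = 6: f ≡ 0 at y ∈ ∅; g ≡ 0 at y ∈ ∅; common: ∅.
  x = 7: f ≡ 0 at y ∈ {4}; g ≡ 0 at y ∈ {7}; common: ∅.
  x = 8: f ≡ 0 at y ∈ ∅; g ≡ 0 at y ∈ {9}; common: ∅.
  x = 9: f ≡ 0 at y ∈ ∅; g ≡ 0 at y ∈ {5}; common: ∅.
  x = 10: f ≡ 0 at y ∈ {3}; g ≡ 0 at y ∈ {5}; common: ∅.
Collecting: common zeros = {(3, 4)}, so the count is 1.
Comparison with the Bézout bound: 1 ≤ 4 = deg(f)·deg(g), as expected for curves with no common component (the affine F_11-count falls short of the bound because intersections may lie at infinity, over extension fields, or carry multiplicity).


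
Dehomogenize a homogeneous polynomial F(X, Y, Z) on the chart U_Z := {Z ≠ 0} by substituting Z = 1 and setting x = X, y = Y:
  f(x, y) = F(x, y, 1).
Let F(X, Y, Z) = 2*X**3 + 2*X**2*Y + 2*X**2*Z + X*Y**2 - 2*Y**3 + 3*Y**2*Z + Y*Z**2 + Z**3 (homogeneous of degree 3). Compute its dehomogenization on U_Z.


f(x, y) = 2*x**3 + 2*x**2*y + 2*x**2 + x*y**2 - 2*y**3 + 3*y**2 + y + 1

On U_Z we set Z = 1. Each monomial c·X^i·Y^j·Z^k in F becomes c·x^i·y^j·1^k = c·x^i·y^j.
Substituting Z = 1: F(X, Y, 1) = 2*x**3 + 2*x**2*y + 2*x**2 + x*y**2 - 2*y**3 + 3*y**2 + y + 1.
Note: deg(f) ≤ deg(F) = 3; strict inequality happens when F is divisible by Z (lost terms).


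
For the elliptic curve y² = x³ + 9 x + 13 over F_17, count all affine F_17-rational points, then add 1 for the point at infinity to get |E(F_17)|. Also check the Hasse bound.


Affine points = {(0, 8), (0, 9), (3, 4), (3, 13), (5, 8), (5, 9), (8, 6), (8, 11), (10, 7), (10, 10), (11, 7), (11, 10), (12, 8), (12, 9), (13, 7), (13, 10), (15, 2), (15, 15)}; affine count = 18; |E(F_17)| = 19.

Discriminant check: Δ ∝ 4a³ + 27b² = 4·9³ + 27·13² = 4·729 + 27·169 ≡ 16 (mod 17). Nonzero ⇒ E is nonsingular.
For each x ∈ F_17, compute rhs = x³ + 9·x + 13 mod 17, then count y ∈ F_17 with y² ≡ rhs.
  x = 0: rhs = 13, matching y values: 8, 9 (2 points).
  x = 1: rhs = 6, matching y values: none (0 points).
  x = 2: rhs = 5, matching y values: none (0 points).
  x = 3: rhs = 16, matching y values: 4, 13 (2 points).
  x = 4: rhs = 11, matching y values: none (0 points).
  x = 5: rhs = 13, matching y values: 8, 9 (2 points).
  x = 6: rhs = 11, matching y values: none (0 points).
  x = 7: rhs = 11, matching y values: none (0 points).
  x = 8: rhs = 2, matching y values: 6, 11 (2 points).
  x = 9: rhs = 7, matching y values: none (0 points).
  x = 10: rhs = 15, matching y values: 7, 10 (2 points).
  x = 11: rhs = 15, matching y values: 7, 10 (2 points).
  x = 12: rhs = 13, matching y values: 8, 9 (2 points).
  x = 13: rhs = 15, matching y values: 7, 10 (2 points).
  x = 14: rhs = 10, matching y values: none (0 points).
  x = 15: rhs = 4, matching y values: 2, 15 (2 points).
  x = 16: rhs = 3, matching y values: none (0 points).
Total affine count: 18.
Full point count |E(F_17)| = 18 + 1 = 19.
Hasse bound: |19 − (17+1)| = |1| = 1 ≤ 2√17 ≈ 8.2462 ✓.


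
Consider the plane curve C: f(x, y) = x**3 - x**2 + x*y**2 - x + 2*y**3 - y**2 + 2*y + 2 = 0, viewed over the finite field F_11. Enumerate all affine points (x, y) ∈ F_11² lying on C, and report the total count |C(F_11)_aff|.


Affine F_11-points: {(0, 9), (2, 6), (5, 4), (6, 0), (6, 5), (6, 9), (8, 7), (9, 2), (10, 8)}; count = 9.

For each of the 121 pairs (x, y) ∈ F_11², evaluate f(x, y) mod 11. Record the zeros.
  x = 0: [0↦2, 1↦5, 2↦7, 3↦9, 4↦1, 5↦6, 6↦3, 7↦4, 8↦10, 9↦0, 10↦8]  zeros at y ∈ {9}
  x = 1: [0↦1, 1↦5, 2↦10, 3↦6, 4↦5, 5↦8, 6↦5, 7↦8, 8↦7, 9↦3, 10↦8]  zeros at y ∈ ∅
  x = 2: [0↦4, 1↦9, 2↦6, 3↦7, 4↦2, 5↦3, 6↦0, 7↦5, 8↦8, 9↦10, 10↦1]  zeros at y ∈ {6}
  x = 3: [0↦6, 1↦1, 2↦1, 3↦7, 4↦9, 5↦8, 6↦5, 7↦1, 8↦8, 9↦5, 10↦4]  zeros at y ∈ ∅
  x = 4: [0↦2, 1↦9, 2↦1, 3↦1, 4↦10, 5↦7, 6↦4, 7↦2, 8↦2, 9↦5, 10↦1]  zeros at y ∈ ∅
  x = 5: [0↦9, 1↦6, 2↦1, 3↦6, 4↦0, 5↦6, 6↦3, 7↦3, 8↦7, 9↦5, 10↦9]  zeros at y ∈ {4}
  x = 6: [0↦0, 1↦9, 2↦7, 3↦6, 4↦7, 5↦0, 6↦8, 7↦10, 8↦7, 9↦0, 10↦1]  zeros at y ∈ {0, 5, 9}
  x = 7: [0↦3, 1↦2, 2↦3, 3↦7, 4↦4, 5↦6, 6↦3, 7↦7, 8↦8, 9↦7, 10↦5]  zeros at y ∈ ∅
  x = 8: [0↦2, 1↦2, 2↦6, 3↦4, 4↦8, 5↦8, 6↦5, 7↦0, 8↦5, 9↦10, 10↦5]  zeros at y ∈ {7}
  x = 9: [0↦3, 1↦4, 2↦0, 3↦3, 4↦3, 5↦1, 6↦9, 7↦6, 8↦4, 9↦4, 10↦7]  zeros at y ∈ {2}
  x = 10: [0↦1, 1↦3, 2↦2, 3↦10, 4↦6, 5↦2, 6↦10, 7↦9, 8↦0, 9↦6, 10↦6]  zeros at y ∈ {8}
Collecting zeros: affine points = {(0, 9), (2, 6), (5, 4), (6, 0), (6, 5), (6, 9), (8, 7), (9, 2), (10, 8)}.
Total count |C(F_11)_aff| = 9.


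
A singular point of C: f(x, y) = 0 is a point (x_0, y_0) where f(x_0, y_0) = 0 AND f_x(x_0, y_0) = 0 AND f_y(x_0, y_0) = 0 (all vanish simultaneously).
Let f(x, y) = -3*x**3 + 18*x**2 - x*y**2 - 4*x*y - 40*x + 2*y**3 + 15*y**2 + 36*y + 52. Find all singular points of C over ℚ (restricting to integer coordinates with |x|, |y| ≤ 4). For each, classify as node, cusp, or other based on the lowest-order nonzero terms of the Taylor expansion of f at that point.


Singular points: {(2, -2)}; classification: cusp.

Compute partial derivatives:
  f_x = -9*x**2 + 36*x - y**2 - 4*y - 40.
  f_y = -2*x*y - 4*x + 6*y**2 + 30*y + 36.
Scan x_0 ∈ {−4, ..., 4}. For each x_0, f_y(x_0, y) is a polynomial in y; find its integer roots y ∈ {−4, ..., 4}, then test f_x and f at those candidates.
  x = -4: f_y(-4, y) = 6*y**2 + 38*y + 52; vanishes at y ∈ {-2}. (-4, -2): f_x = -324 ≠ 0.
  x = -3: f_y(-3, y) = 6*y**2 + 36*y + 48; vanishes at y ∈ {-4, -2}. (-3, -4): f_x = -229 ≠ 0; (-3, -2): f_x = -225 ≠ 0.
  x = -2: f_y(-2, y) = 6*y**2 + 34*y + 44; vanishes at y ∈ {-2}. (-2, -2): f_x = -144 ≠ 0.
  x = -1: f_y(-1, y) = 6*y**2 + 32*y + 40; vanishes at y ∈ {-2}. (-1, -2): f_x = -81 ≠ 0.
  x = 0: f_y(0, y) = 6*y**2 + 30*y + 36; vanishes at y ∈ {-3, -2}. (0, -3): f_x = -37 ≠ 0; (0, -2): f_x = -36 ≠ 0.
  x = 1: f_y(1, y) = 6*y**2 + 28*y + 32; vanishes at y ∈ {-2}. (1, -2): f_x = -9 ≠ 0.
  x = 2: f_y(2, y) = 6*y**2 + 26*y + 28; vanishes at y ∈ {-2}. (2, -2): f_x = 0, f = 0 — SINGULAR.
  x = 3: f_y(3, y) = 6*y**2 + 24*y + 24; vanishes at y ∈ {-2}. (3, -2): f_x = -9 ≠ 0.
  x = 4: f_y(4, y) = 6*y**2 + 22*y + 20; vanishes at y ∈ {-2}. (4, -2): f_x = -36 ≠ 0.
Only singular point on the grid: (2, -2).
Classify: substitute x = 2 + u, y = -2 + v and expand: f = -3*u**3 - u*v**2 + 2*v**3 + v**2.
No constant or linear terms (consistent with a singular point). Quadratic part: v**2. Cubic part: -3*u**3 - u*v**2 + 2*v**3.
The quadratic part v**2 is a perfect square, so there is a single (double) tangent line v = 0, i.e. y = -2. Restricting the cubic part to that line (v = 0) leaves -3*u**3 ≠ 0, so f is not divisible by v and the branch is v² ≈ 3*u**3 to lowest order — this is a cusp.
Classification: cusp.


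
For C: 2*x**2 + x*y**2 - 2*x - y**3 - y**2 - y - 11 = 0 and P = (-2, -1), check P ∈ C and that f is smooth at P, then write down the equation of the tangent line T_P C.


Tangent line at P: -9*x + 2*y - 16 = 0.

Step 1: f(-2, -1) = 0, so P lies on C.
Step 2: partial derivatives
  f_x(x, y) = 4*x + y**2 - 2, f_y(x, y) = 2*x*y - 3*y**2 - 2*y - 1.
  f_x(P) = -9, f_y(P) = 2 (gradient nonzero, so P is smooth).
Step 3: tangent line at P: -9·(x − -2) + 2·(y − -1) = 0.
Expanding: -9*x + 2*y - 16 = 0.


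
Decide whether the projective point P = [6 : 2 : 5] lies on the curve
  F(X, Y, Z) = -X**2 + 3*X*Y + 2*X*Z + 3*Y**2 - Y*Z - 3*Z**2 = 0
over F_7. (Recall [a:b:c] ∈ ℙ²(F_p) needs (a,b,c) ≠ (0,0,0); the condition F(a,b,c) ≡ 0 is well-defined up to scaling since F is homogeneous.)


F(6,2,5) ≡ 1 (mod 7); P is NOT on the curve.

Evaluate F(6, 2, 5) term-by-term (mod 7).
  -X**2 ↦ -1·36·1·1 = -36
  3*X*Y ↦ 3·6·2·1 = 36
  2*X*Z ↦ 2·6·1·5 = 60
  3*Y**2 ↦ 3·1·4·1 = 12
  -Y*Z ↦ -1·1·2·5 = -10
  -3*Z**2 ↦ -3·1·1·25 = -75
Sum: F(6, 2, 5) = (-36) + (36) + (60) + (12) + (-10) + (-75) = -13.
Reducing mod 7: -13 ≡ 1 (mod 7).
Since F(a, b, c) ≡ 1 ≠ 0 (mod 7), P does NOT lie on the curve.


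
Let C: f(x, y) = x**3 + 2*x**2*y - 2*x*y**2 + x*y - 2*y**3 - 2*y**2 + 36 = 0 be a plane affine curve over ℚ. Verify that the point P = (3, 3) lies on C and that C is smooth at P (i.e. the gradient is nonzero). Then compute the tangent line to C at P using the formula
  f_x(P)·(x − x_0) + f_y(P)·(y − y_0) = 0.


Tangent line at P: 48*x - 81*y + 99 = 0.

Step 1: f(3, 3) = 0, so P lies on C.
Step 2: partial derivatives
  f_x(x, y) = 3*x**2 + 4*x*y - 2*y**2 + y, f_y(x, y) = 2*x**2 - 4*x*y + x - 6*y**2 - 4*y.
  f_x(P) = 48, f_y(P) = -81 (gradient nonzero, so P is smooth).
Step 3: tangent line at P: 48·(x − 3) + -81·(y − 3) = 0.
Expanding: 48*x - 81*y + 99 = 0.
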